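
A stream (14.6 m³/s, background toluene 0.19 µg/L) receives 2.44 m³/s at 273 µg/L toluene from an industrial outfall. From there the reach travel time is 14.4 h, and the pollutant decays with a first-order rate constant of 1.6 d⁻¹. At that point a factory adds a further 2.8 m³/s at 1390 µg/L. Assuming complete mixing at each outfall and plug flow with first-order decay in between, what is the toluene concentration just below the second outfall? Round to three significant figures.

209 µg/L

Flow-weighted average: C = (14.60·0.1900 + 2.440·273.0) / 17.04 = 668.9/17.04 = 39.25 µg/L; combined flow 17.04 m³/s.
Decay over the reach: 39.25·exp(−kt) = 39.25·0.3829 = 15.03 µg/L.
At the second outfall, C = (17.04·15.03 + 2.800·1390) / (17.04 + 2.800) = 209.1 µg/L.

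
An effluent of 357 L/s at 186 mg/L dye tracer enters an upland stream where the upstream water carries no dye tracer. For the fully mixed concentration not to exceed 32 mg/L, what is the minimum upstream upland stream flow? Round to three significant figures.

Set C_mix = 32: (Q·0 + 357.0·186.0) / (Q + 357.0) = 32
→ Q = 357.0·(186.0 − 32)/(32 − 0) = 1718 L/s.

1720 L/s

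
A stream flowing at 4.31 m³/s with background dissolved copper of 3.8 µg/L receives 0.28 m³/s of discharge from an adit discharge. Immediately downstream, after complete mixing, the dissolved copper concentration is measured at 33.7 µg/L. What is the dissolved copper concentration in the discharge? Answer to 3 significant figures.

494 µg/L

Mass balance: 4.310·3.800 + 0.2800·Cₑ = 4.590·33.70
→ Cₑ = (4.590·33.70 − 4.310·3.800) / 0.2800 = 493.9 µg/L.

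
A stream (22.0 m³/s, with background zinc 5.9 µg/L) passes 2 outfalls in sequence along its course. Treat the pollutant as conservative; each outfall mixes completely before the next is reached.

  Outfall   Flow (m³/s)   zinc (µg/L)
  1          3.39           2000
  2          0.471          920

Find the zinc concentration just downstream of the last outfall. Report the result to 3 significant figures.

After outfall 1: Q = 22.00 + 3.390 = 25.39 m³/s; C = (22.00·5.900 + 3.390·2000)/25.39 = 272.1 µg/L.
After outfall 2: Q = 25.39 + 0.4710 = 25.86 m³/s; C = (25.39·272.1 + 0.4710·920.0)/25.86 = 283.9 µg/L.

284 µg/L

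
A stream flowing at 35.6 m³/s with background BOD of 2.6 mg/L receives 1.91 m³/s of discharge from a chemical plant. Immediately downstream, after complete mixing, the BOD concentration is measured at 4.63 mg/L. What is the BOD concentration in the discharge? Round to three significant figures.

42.5 mg/L

Mass balance: 35.60·2.600 + 1.910·Cₑ = 37.51·4.630
→ Cₑ = (37.51·4.630 − 35.60·2.600) / 1.910 = 42.47 mg/L.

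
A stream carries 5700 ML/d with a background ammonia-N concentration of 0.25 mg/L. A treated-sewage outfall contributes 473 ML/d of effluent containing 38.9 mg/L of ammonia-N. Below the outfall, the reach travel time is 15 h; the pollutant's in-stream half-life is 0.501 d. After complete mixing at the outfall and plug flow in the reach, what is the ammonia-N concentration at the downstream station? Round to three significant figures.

Conservation of mass: C = (5700·0.2500 + 473.0·38.90) / 6173 = 19820/6173 = 3.212 mg/L.
Half-life 0.501 d → k = ln 2 / 0.501 = 1.384 d⁻¹.
Decay over the reach: 3.212·exp(−kt) = 3.212·0.4212 = 1.353 mg/L.

1.35 mg/L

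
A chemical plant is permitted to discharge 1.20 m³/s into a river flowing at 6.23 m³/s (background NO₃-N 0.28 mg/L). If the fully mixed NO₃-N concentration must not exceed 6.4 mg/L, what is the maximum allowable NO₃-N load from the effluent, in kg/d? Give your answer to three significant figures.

Mass balance at the limit: 6.230·0.2800 + 1.200·Cₑ = 7.430·6.4 → Cₑ = 38.17 mg/L.
Load = 1.200 m³/s × 38.17 g/m³ × 86 400 s/d = 3958 kg/d.

3960 kg/d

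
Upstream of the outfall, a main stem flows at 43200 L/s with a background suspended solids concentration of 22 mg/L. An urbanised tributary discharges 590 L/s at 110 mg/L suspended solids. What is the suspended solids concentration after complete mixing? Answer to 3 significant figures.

23.2 mg/L

Flow-weighted average: C = (43200·22.00 + 590.0·110.0) / 43790 = 1015000/43790 = 23.19 mg/L.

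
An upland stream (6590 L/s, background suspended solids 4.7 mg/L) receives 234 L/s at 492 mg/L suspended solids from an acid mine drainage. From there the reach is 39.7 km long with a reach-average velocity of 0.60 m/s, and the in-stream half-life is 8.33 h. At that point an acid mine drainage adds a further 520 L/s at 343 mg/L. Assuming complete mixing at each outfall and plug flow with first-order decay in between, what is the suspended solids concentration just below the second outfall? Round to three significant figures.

28.6 mg/L

Mass balance: C = (6590·4.700 + 234.0·492.0) / 6824 = 146100/6824 = 21.41 mg/L; combined flow 6824 L/s.
Travel time t = 39.7·1000 / 0.60 = 66170 s = 18.38 h.
Half-life 8.33 h → k = ln 2 / 8.33 = 0.08321 h⁻¹ = 1.997 d⁻¹.
Applying C = C₀e^(−kt): 21.41 × 0.2167 = 4.639 mg/L.
At the second outfall, C = (6824·4.639 + 520.0·343.0) / (6824 + 520.0) = 28.60 mg/L.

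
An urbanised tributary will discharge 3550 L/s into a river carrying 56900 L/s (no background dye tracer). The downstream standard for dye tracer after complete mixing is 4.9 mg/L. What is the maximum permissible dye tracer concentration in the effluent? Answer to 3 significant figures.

At the limit, (Qr·Cr + Qe·Cₑ)/(Qr + Qe) = 4.9:
Cₑ = (60450·4.9 − 56900·0) / 3550 = 83.44 mg/L.

83.4 mg/L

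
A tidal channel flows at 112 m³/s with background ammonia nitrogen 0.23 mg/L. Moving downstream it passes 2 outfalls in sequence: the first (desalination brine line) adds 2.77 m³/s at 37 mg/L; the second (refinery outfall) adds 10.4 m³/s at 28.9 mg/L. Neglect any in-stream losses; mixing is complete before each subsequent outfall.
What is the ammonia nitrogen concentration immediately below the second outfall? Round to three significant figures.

Outfall 1: combined Q = 114.8 m³/s; C = (112.0·0.2300 + 2.770·37.00)/114.8 = 1.117 mg/L.
Outfall 2: combined Q = 125.2 m³/s; C = (114.8·1.117 + 10.40·28.90)/125.2 = 3.426 mg/L.

3.43 mg/L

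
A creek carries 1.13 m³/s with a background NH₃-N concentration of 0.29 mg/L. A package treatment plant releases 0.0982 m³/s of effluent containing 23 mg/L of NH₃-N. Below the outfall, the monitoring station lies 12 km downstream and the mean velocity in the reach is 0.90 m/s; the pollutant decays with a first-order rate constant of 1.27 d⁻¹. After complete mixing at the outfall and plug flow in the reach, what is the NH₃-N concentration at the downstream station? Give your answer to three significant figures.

Mass balance: C = (1.130·0.2900 + 0.09820·23.00) / 1.228 = 2.586/1.228 = 2.106 mg/L.
Travel time t = 12·1000 / 0.90 = 13330 s = 3.704 h.
Applying C = C₀e^(−kt): 2.106 × 0.8220 = 1.731 mg/L.

1.73 mg/L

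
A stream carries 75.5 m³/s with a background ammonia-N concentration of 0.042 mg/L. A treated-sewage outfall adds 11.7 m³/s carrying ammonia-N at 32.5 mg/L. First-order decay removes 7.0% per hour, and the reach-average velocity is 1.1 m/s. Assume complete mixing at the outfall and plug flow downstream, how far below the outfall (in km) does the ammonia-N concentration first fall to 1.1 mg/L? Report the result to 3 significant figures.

75.6 km

Mass balance: C = (75.50·0.04200 + 11.70·32.50) / 87.20 = 383.4/87.20 = 4.397 mg/L.
7.0%/h lost → k = −ln(1 − 0.07) = 0.07257 h⁻¹.
Set 4.397·exp(−k·t) = 1.1 → t = ln(4.397/1.1)/k = 68740 s = 19.09 h.
Distance = v·t = 1.1·68740 = 75610 m = 75.61 km.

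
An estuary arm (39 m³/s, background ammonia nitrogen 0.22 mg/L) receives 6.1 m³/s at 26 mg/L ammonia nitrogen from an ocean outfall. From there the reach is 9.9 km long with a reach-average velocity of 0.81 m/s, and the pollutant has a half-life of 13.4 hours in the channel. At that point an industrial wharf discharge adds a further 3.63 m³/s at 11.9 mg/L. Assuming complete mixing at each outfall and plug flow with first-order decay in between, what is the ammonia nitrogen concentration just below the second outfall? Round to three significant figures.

3.76 mg/L

After mixing, C = (39.00·0.2200 + 6.100·26.00) / 45.10 = 167.2/45.10 = 3.707 mg/L; combined flow 45.10 m³/s.
Travel time t = 9.9·1000 / 0.81 = 12220 s = 3.395 h.
Half-life 13.4 h → k = ln 2 / 13.4 = 0.05173 h⁻¹ = 1.241 d⁻¹.
First-order decay: C = 3.707·exp(−k·t) = 3.707·0.8389 = 3.110 mg/L.
At the second outfall, C = (45.10·3.110 + 3.630·11.90) / (45.10 + 3.630) = 3.765 mg/L.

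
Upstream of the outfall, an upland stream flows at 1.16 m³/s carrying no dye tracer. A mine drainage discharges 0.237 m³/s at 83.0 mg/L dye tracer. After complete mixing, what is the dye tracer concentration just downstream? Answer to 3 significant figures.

14.1 mg/L

Mass balance: C = (1.160·0 + 0.2370·83.00) / 1.397 = 19.67/1.397 = 14.08 mg/L.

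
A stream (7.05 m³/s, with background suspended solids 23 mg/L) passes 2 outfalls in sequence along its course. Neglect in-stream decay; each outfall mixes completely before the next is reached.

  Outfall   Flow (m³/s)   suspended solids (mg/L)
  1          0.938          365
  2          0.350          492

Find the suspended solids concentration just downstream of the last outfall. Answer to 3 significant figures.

After outfall 1: Q = 7.050 + 0.9380 = 7.988 m³/s; C = (7.050·23.00 + 0.9380·365.0)/7.988 = 63.16 mg/L.
After outfall 2: Q = 7.988 + 0.3500 = 8.338 m³/s; C = (7.988·63.16 + 0.3500·492.0)/8.338 = 81.16 mg/L.

81.2 mg/L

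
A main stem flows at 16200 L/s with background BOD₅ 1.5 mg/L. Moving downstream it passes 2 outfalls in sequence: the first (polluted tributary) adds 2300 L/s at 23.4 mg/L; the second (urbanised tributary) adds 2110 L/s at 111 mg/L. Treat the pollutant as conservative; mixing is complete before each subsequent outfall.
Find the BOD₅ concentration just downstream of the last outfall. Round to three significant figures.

After outfall 1: Q = 16200 + 2300 = 18500 L/s; C = (16200·1.500 + 2300·23.40)/18500 = 4.223 mg/L.
After outfall 2: Q = 18500 + 2110 = 20610 L/s; C = (18500·4.223 + 2110·111.0)/20610 = 15.15 mg/L.

15.2 mg/L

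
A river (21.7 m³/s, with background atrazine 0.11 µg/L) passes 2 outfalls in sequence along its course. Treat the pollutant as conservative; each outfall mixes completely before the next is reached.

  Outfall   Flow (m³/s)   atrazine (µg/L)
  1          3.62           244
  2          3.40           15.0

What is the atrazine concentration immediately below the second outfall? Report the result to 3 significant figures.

32.6 µg/L

After outfall 1: Q = 21.70 + 3.620 = 25.32 m³/s; C = (21.70·0.1100 + 3.620·244.0)/25.32 = 34.98 µg/L.
After outfall 2: Q = 25.32 + 3.400 = 28.72 m³/s; C = (25.32·34.98 + 3.400·15.00)/28.72 = 32.61 µg/L.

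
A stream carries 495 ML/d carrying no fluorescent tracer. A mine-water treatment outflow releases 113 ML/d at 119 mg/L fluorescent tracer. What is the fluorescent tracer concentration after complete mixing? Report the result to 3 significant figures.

22.1 mg/L

After mixing, C = (495.0·0 + 113.0·119.0) / 608.0 = 13450/608.0 = 22.12 mg/L.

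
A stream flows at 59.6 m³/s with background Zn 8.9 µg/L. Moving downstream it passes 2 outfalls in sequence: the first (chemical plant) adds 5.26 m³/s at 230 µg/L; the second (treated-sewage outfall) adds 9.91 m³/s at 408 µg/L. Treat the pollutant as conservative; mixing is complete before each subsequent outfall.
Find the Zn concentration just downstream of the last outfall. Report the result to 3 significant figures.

77.4 µg/L

After outfall 1: Q = 59.60 + 5.260 = 64.86 m³/s; C = (59.60·8.900 + 5.260·230.0)/64.86 = 26.83 µg/L.
After outfall 2: Q = 64.86 + 9.910 = 74.77 m³/s; C = (64.86·26.83 + 9.910·408.0)/74.77 = 77.35 µg/L.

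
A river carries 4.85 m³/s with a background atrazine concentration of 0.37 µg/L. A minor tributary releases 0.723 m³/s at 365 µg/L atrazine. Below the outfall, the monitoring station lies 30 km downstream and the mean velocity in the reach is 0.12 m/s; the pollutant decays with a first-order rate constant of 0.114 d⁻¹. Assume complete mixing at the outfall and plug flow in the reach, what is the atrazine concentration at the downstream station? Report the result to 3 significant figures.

Mixed concentration C = ΣQC/ΣQ = (4.850·0.3700 + 0.7230·365.0) / 5.573 = 265.7/5.573 = 47.67 µg/L.
Travel time t = 30·1000 / 0.12 = 250000 s = 69.44 h.
Applying C = C₀e^(−kt): 47.67 × 0.7190 = 34.28 µg/L.

34.3 µg/L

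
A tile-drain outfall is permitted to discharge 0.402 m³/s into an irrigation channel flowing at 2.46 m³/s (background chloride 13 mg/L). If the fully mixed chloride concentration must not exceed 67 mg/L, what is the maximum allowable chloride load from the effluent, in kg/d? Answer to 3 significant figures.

13800 kg/d

Mass balance at the limit: 2.460·13.00 + 0.4020·Cₑ = 2.862·67 → Cₑ = 397.4 mg/L.
Load = 0.4020 m³/s × 397.4 g/m³ × 86 400 s/d = 13800 kg/d.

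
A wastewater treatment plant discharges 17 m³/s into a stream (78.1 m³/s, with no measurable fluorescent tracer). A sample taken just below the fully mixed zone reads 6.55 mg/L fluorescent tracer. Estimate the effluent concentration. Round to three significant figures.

36.6 mg/L

Mass balance: 78.10·0 + 17.00·Cₑ = 95.10·6.550
→ Cₑ = (95.10·6.550 − 78.10·0) / 17.00 = 36.64 mg/L.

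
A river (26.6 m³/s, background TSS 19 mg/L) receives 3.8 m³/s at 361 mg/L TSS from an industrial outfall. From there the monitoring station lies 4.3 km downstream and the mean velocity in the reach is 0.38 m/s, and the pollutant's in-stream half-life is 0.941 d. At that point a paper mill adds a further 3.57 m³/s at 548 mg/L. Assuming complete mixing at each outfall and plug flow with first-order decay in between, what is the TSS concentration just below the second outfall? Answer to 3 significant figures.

Mass balance: C = (26.60·19.00 + 3.800·361.0) / 30.40 = 1877/30.40 = 61.75 mg/L; combined flow 30.40 m³/s.
Travel time t = 4.3·1000 / 0.38 = 11320 s = 3.143 h.
Half-life 0.941 d → k = ln 2 / 0.941 = 0.7366 d⁻¹.
After decay, C = 61.75 × e^(−kt) = 61.75 × 0.9080 = 56.07 mg/L.
Second outfall: C = (30.40·56.07 + 3.570·548.0)/33.97 = 107.8 mg/L.

108 mg/L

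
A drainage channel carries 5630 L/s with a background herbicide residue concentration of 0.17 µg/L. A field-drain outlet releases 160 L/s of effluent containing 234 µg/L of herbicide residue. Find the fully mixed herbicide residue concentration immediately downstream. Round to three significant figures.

After mixing, C = (5630·0.1700 + 160.0·234.0) / 5790 = 38400/5790 = 6.632 µg/L.

6.63 µg/L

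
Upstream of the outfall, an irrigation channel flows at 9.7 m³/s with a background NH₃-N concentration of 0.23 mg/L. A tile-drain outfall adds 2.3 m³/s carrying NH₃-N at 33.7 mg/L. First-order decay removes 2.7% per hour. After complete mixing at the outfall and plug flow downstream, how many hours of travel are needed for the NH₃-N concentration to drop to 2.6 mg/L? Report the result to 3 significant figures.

After mixing, C = (9.700·0.2300 + 2.300·33.70) / 12.00 = 79.74/12.00 = 6.645 mg/L.
2.7%/h lost → k = −ln(1 − 0.027) = 0.02737 h⁻¹.
6.645·exp(−k·t) = 2.6 → t = ln(6.645/2.6)/k = 123400 s = 34.28 h.

34.3 h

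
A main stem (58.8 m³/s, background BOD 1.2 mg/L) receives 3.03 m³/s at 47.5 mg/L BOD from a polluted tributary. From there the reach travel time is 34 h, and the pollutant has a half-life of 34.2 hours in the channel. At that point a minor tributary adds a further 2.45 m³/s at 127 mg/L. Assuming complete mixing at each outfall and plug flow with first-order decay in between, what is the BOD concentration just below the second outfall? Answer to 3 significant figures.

Flow-weighted average: C = (58.80·1.200 + 3.030·47.50) / 61.83 = 214.5/61.83 = 3.469 mg/L; combined flow 61.83 m³/s.
Half-life 34.2 h → k = ln 2 / 34.2 = 0.02027 h⁻¹ = 0.4864 d⁻¹.
Applying C = C₀e^(−kt): 3.469 × 0.5020 = 1.742 mg/L.
At the second outfall, C = (61.83·1.742 + 2.450·127.0) / (61.83 + 2.450) = 6.516 mg/L.

6.52 mg/L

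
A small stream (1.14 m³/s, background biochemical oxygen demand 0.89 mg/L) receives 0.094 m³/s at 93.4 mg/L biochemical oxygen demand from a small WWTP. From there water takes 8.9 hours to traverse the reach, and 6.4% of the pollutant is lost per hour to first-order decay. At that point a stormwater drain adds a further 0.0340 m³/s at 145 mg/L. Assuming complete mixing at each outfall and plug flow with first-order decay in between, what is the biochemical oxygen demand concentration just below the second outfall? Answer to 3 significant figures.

8.18 mg/L

After mixing, C = (1.140·0.8900 + 0.09400·93.40) / 1.234 = 9.794/1.234 = 7.937 mg/L; combined flow 1.234 m³/s.
6.4%/h lost → k = −ln(1 − 0.064) = 0.06614 h⁻¹.
First-order decay: C = 7.937·exp(−k·t) = 7.937·0.5551 = 4.406 mg/L.
At the second outfall, C = (1.234·4.406 + 0.03400·145.0) / (1.234 + 0.03400) = 8.176 mg/L.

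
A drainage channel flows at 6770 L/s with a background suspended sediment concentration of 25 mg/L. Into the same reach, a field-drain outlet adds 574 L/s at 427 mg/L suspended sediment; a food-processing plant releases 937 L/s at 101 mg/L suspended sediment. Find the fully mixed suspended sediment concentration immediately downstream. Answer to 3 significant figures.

61.5 mg/L

After mixing, C = (6770·25.00 + 574.0·427.0 + 937.0·101.0) / 8281 = 509000/8281 = 61.46 mg/L.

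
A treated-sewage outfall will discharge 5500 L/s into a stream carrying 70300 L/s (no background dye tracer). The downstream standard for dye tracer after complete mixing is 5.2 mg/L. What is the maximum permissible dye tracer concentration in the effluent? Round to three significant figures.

At the limit, (Qr·Cr + Qe·Cₑ)/(Qr + Qe) = 5.2:
Cₑ = (75800·5.2 − 70300·0) / 5500 = 71.67 mg/L.

71.7 mg/L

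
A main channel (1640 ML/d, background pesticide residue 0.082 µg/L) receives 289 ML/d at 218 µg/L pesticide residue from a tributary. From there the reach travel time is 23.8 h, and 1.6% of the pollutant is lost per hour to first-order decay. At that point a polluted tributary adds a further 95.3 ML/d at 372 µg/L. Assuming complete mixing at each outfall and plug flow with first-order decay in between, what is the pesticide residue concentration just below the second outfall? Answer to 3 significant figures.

Mixed concentration C = ΣQC/ΣQ = (1640·0.08200 + 289.0·218.0) / 1929 = 63140/1929 = 32.73 µg/L; combined flow 1929 ML/d.
1.6%/h lost → k = −ln(1 − 0.016) = 0.01613 h⁻¹.
Decay over the reach: 32.73·exp(−kt) = 32.73·0.6812 = 22.30 µg/L.
Second outfall: C = (1929·22.30 + 95.30·372.0)/2024 = 38.76 µg/L.

38.8 µg/L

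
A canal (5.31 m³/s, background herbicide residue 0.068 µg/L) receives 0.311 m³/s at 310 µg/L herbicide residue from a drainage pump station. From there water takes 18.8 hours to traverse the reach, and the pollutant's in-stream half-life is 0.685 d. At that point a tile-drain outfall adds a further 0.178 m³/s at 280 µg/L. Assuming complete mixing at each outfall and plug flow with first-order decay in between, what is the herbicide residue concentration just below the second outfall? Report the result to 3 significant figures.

16.1 µg/L

Conservation of mass: C = (5.310·0.06800 + 0.3110·310.0) / 5.621 = 96.77/5.621 = 17.22 µg/L; combined flow 5.621 m³/s.
Half-life 0.685 d → k = ln 2 / 0.685 = 1.012 d⁻¹.
After decay, C = 17.22 × e^(−kt) = 17.22 × 0.4526 = 7.793 µg/L.
Second outfall: C = (5.621·7.793 + 0.1780·280.0)/5.799 = 16.15 µg/L.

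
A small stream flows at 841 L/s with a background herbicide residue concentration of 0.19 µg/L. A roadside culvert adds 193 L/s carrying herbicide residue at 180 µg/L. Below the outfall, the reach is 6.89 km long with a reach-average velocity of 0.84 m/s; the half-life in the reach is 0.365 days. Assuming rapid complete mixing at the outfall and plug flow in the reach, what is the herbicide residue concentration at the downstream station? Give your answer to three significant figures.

28.2 µg/L

Conservation of mass: C = (841.0·0.1900 + 193.0·180.0) / 1034 = 34900/1034 = 33.75 µg/L.
Travel time t = 6.89·1000 / 0.84 = 8202 s = 2.278 h.
Half-life 0.365 d → k = ln 2 / 0.365 = 1.899 d⁻¹.
Decay over the reach: 33.75·exp(−kt) = 33.75·0.8350 = 28.18 µg/L.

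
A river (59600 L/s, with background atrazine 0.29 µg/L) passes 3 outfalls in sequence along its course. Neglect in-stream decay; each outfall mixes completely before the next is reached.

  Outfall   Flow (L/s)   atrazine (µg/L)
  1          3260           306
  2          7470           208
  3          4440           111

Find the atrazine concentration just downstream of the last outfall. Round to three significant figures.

40.9 µg/L

Below outfall 1: Q → 62860 L/s, C = (59600·0.2900 + 3260·306.0)/62860 = 16.14 µg/L.
Below outfall 2: Q → 70330 L/s, C = (62860·16.14 + 7470·208.0)/70330 = 36.52 µg/L.
Below outfall 3: Q → 74770 L/s, C = (70330·36.52 + 4440·111.0)/74770 = 40.94 µg/L.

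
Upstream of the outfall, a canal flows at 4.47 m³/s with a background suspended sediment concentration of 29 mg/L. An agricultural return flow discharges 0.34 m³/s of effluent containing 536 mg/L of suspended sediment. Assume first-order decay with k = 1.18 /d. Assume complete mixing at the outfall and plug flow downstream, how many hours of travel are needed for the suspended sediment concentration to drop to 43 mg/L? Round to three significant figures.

8.35 h

Flow-weighted average: C = (4.470·29.00 + 0.3400·536.0) / 4.810 = 311.9/4.810 = 64.84 mg/L.
64.84·exp(−k·t) = 43 → t = ln(64.84/43)/k = 30070 s = 8.353 h.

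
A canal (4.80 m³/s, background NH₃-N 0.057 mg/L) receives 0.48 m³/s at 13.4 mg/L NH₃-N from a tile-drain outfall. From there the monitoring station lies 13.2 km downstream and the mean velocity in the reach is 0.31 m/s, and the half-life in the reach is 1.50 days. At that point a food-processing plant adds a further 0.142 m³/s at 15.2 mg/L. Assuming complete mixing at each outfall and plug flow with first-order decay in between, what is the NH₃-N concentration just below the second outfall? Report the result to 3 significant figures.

1.38 mg/L

Mass balance: C = (4.800·0.05700 + 0.4800·13.40) / 5.280 = 6.706/5.280 = 1.270 mg/L; combined flow 5.280 m³/s.
Travel time t = 13.2·1000 / 0.31 = 42580 s = 11.83 h.
Half-life 1.50 d → k = ln 2 / 1.50 = 0.4621 d⁻¹.
First-order decay: C = 1.270·exp(−k·t) = 1.270·0.7963 = 1.011 mg/L.
At the second outfall, C = (5.280·1.011 + 0.1420·15.20) / (5.280 + 0.1420) = 1.383 mg/L.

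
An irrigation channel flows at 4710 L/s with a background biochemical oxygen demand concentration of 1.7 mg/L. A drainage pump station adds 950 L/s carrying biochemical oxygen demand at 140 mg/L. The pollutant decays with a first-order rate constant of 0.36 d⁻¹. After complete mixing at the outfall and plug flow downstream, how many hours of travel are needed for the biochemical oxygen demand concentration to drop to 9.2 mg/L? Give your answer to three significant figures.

66.4 h

Mass balance: C = (4710·1.700 + 950.0·140.0) / 5660 = 141000/5660 = 24.91 mg/L.
24.91·exp(−k·t) = 9.2 → t = ln(24.91/9.2)/k = 239100 s = 66.41 h.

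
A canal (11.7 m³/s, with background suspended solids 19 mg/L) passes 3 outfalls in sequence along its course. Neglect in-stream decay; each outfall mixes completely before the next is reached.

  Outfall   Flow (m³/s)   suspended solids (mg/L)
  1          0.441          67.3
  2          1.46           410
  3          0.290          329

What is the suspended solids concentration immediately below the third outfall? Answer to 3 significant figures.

68.1 mg/L

Below outfall 1: Q → 12.14 m³/s, C = (11.70·19.00 + 0.4410·67.30)/12.14 = 20.75 mg/L.
Below outfall 2: Q → 13.60 m³/s, C = (12.14·20.75 + 1.460·410.0)/13.60 = 62.54 mg/L.
Below outfall 3: Q → 13.89 m³/s, C = (13.60·62.54 + 0.2900·329.0)/13.89 = 68.10 mg/L.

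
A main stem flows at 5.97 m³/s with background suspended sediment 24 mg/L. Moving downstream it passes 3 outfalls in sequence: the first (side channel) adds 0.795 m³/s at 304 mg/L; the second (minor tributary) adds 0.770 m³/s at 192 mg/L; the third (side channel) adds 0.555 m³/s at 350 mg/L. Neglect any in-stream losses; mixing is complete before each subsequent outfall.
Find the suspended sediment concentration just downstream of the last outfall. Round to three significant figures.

89.9 mg/L

After outfall 1: Q = 5.970 + 0.7950 = 6.765 m³/s; C = (5.970·24.00 + 0.7950·304.0)/6.765 = 56.90 mg/L.
After outfall 2: Q = 6.765 + 0.7700 = 7.535 m³/s; C = (6.765·56.90 + 0.7700·192.0)/7.535 = 70.71 mg/L.
After outfall 3: Q = 7.535 + 0.5550 = 8.090 m³/s; C = (7.535·70.71 + 0.5550·350.0)/8.090 = 89.87 mg/L.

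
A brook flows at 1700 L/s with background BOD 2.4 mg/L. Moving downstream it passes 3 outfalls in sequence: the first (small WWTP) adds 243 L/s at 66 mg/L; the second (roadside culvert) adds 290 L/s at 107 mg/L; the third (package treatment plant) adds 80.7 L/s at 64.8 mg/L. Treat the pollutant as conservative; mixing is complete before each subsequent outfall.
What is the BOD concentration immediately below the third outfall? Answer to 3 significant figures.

After outfall 1: Q = 1700 + 243.0 = 1943 L/s; C = (1700·2.400 + 243.0·66.00)/1943 = 10.35 mg/L.
After outfall 2: Q = 1943 + 290.0 = 2233 L/s; C = (1943·10.35 + 290.0·107.0)/2233 = 22.91 mg/L.
After outfall 3: Q = 2233 + 80.70 = 2314 L/s; C = (2233·22.91 + 80.70·64.80)/2314 = 24.37 mg/L.

24.4 mg/L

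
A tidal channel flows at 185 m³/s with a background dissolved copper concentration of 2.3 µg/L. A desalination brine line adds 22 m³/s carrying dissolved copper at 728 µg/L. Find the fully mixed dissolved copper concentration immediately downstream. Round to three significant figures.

Mixed concentration C = ΣQC/ΣQ = (185.0·2.300 + 22.00·728.0) / 207.0 = 16440/207.0 = 79.43 µg/L.

79.4 µg/L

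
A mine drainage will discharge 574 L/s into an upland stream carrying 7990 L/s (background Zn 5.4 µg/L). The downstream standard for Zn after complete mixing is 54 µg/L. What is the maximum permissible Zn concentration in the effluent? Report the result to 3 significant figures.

At the limit, (Qr·Cr + Qe·Cₑ)/(Qr + Qe) = 54:
Cₑ = (8564·54 − 7990·5.400) / 574.0 = 730.5 µg/L.

731 µg/L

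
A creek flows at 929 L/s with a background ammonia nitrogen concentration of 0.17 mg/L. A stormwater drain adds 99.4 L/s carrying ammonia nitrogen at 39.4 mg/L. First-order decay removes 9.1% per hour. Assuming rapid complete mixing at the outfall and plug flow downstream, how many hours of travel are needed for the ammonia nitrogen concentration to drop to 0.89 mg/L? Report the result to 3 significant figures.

Conservation of mass: C = (929.0·0.1700 + 99.40·39.40) / 1028 = 4074/1028 = 3.962 mg/L.
9.1%/h lost → k = −ln(1 − 0.091) = 0.09541 h⁻¹.
3.962·exp(−k·t) = 0.89 → t = ln(3.962/0.89)/k = 56340 s = 15.65 h.

15.7 h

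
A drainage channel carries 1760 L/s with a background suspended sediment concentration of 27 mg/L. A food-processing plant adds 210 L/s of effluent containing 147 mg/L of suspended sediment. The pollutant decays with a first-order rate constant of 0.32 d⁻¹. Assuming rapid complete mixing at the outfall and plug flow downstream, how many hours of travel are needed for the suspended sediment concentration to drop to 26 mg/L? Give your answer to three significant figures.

31.9 h

Conservation of mass: C = (1760·27.00 + 210.0·147.0) / 1970 = 78390/1970 = 39.79 mg/L.
39.79·exp(−k·t) = 26 → t = ln(39.79/26)/k = 114900 s = 31.92 h.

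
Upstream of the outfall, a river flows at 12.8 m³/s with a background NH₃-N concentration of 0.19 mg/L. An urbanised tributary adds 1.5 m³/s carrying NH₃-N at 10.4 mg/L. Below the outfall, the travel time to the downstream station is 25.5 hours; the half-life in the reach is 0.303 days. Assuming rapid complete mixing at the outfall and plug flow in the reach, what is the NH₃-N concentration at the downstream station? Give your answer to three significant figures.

Conservation of mass: C = (12.80·0.1900 + 1.500·10.40) / 14.30 = 18.03/14.30 = 1.261 mg/L.
Half-life 0.303 d → k = ln 2 / 0.303 = 2.288 d⁻¹.
First-order decay: C = 1.261·exp(−k·t) = 1.261·0.08798 = 0.1109 mg/L.

0.111 mg/L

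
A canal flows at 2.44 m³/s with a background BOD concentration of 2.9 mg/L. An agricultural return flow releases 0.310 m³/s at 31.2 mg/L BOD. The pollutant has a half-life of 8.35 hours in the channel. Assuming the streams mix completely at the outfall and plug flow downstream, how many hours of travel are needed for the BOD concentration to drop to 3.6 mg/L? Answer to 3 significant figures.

6.33 h

Conservation of mass: C = (2.440·2.900 + 0.3100·31.20) / 2.750 = 16.75/2.750 = 6.090 mg/L.
Half-life 8.35 h → k = ln 2 / 8.35 = 0.08301 h⁻¹ = 1.992 d⁻¹.
6.090·exp(−k·t) = 3.6 → t = ln(6.090/3.6)/k = 22800 s = 6.333 h.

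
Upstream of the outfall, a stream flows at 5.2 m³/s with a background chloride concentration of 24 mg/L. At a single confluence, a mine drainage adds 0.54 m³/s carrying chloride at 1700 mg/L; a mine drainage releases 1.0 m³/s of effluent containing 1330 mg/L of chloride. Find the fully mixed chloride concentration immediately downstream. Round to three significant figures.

352 mg/L

After mixing, C = (5.200·24.00 + 0.5400·1700 + 1.000·1330) / 6.740 = 2373/6.740 = 352.0 mg/L.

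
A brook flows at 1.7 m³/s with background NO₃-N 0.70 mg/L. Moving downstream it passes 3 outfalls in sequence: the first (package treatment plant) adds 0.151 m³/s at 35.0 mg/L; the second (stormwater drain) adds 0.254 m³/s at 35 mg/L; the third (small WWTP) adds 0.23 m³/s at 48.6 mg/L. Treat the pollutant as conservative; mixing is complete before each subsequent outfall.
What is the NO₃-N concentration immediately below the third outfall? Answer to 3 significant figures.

Below outfall 1: Q → 1.851 m³/s, C = (1.700·0.7000 + 0.1510·35.00)/1.851 = 3.498 mg/L.
Below outfall 2: Q → 2.105 m³/s, C = (1.851·3.498 + 0.2540·35.00)/2.105 = 7.299 mg/L.
Below outfall 3: Q → 2.335 m³/s, C = (2.105·7.299 + 0.2300·48.60)/2.335 = 11.37 mg/L.

11.4 mg/L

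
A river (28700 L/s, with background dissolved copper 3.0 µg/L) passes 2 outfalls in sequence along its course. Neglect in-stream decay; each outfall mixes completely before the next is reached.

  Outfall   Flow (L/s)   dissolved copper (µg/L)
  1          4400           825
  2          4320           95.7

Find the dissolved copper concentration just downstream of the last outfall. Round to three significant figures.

110 µg/L

After outfall 1: Q = 28700 + 4400 = 33100 L/s; C = (28700·3.000 + 4400·825.0)/33100 = 112.3 µg/L.
After outfall 2: Q = 33100 + 4320 = 37420 L/s; C = (33100·112.3 + 4320·95.70)/37420 = 110.4 µg/L.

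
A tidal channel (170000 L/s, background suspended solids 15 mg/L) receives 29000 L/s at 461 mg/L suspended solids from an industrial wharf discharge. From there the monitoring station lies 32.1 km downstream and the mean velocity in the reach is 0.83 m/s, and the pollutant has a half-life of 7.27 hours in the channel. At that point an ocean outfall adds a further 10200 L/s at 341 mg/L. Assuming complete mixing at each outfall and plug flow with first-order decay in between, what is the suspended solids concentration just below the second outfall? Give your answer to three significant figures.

Mass balance: C = (170000·15.00 + 29000·461.0) / 199000 = 15920000/199000 = 79.99 mg/L; combined flow 199000 L/s.
Travel time t = 32.1·1000 / 0.83 = 38670 s = 10.74 h.
Half-life 7.27 h → k = ln 2 / 7.27 = 0.09534 h⁻¹ = 2.288 d⁻¹.
Decay over the reach: 79.99·exp(−kt) = 79.99·0.3591 = 28.72 mg/L.
At the second outfall, C = (199000·28.72 + 10200·341.0) / (199000 + 10200) = 43.95 mg/L.

43.9 mg/L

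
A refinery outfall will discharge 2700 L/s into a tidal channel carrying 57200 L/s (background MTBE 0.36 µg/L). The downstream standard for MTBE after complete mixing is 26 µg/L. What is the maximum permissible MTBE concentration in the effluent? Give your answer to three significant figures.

At the limit, (Qr·Cr + Qe·Cₑ)/(Qr + Qe) = 26:
Cₑ = (59900·26 − 57200·0.3600) / 2700 = 569.2 µg/L.

569 µg/L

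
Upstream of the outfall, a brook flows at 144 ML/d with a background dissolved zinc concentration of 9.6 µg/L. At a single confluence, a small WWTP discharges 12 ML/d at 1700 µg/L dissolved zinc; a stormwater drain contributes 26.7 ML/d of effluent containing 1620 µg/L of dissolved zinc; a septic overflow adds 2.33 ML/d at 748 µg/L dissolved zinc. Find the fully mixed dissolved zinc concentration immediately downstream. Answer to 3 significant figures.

361 µg/L

Mass balance: C = (144.0·9.600 + 12.00·1700 + 26.70·1620 + 2.330·748.0) / 185.0 = 66780/185.0 = 360.9 µg/L.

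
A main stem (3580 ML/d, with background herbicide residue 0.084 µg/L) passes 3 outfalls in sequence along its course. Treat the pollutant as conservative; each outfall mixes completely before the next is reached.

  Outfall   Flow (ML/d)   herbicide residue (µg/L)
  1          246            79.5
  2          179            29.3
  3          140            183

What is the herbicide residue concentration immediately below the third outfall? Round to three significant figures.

Outfall 1: combined Q = 3826 ML/d; C = (3580·0.08400 + 246.0·79.50)/3826 = 5.190 µg/L.
Outfall 2: combined Q = 4005 ML/d; C = (3826·5.190 + 179.0·29.30)/4005 = 6.268 µg/L.
Outfall 3: combined Q = 4145 ML/d; C = (4005·6.268 + 140.0·183.0)/4145 = 12.24 µg/L.

12.2 µg/L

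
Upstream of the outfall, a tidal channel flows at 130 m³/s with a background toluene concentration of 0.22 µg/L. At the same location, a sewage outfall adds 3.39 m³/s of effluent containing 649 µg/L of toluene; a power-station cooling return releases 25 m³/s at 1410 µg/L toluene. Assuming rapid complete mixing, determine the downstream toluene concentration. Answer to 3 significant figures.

Mass balance: C = (130.0·0.2200 + 3.390·649.0 + 25.00·1410) / 158.4 = 37480/158.4 = 236.6 µg/L.

237 µg/L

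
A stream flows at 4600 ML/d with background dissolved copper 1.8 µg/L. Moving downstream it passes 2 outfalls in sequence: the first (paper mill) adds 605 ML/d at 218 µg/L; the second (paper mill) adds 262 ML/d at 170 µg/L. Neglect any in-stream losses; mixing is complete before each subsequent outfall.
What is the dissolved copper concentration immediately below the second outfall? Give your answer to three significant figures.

Below outfall 1: Q → 5205 ML/d, C = (4600·1.800 + 605.0·218.0)/5205 = 26.93 µg/L.
Below outfall 2: Q → 5467 ML/d, C = (5205·26.93 + 262.0·170.0)/5467 = 33.79 µg/L.

33.8 µg/L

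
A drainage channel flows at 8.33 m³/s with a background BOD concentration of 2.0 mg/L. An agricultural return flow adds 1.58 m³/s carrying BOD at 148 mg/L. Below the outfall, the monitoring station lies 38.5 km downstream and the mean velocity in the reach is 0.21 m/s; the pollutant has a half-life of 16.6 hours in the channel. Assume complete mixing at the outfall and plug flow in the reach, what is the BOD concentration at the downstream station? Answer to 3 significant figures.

Conservation of mass: C = (8.330·2.000 + 1.580·148.0) / 9.910 = 250.5/9.910 = 25.28 mg/L.
Travel time t = 38.5·1000 / 0.21 = 183300 s = 50.93 h.
Half-life 16.6 h → k = ln 2 / 16.6 = 0.04176 h⁻¹ = 1.002 d⁻¹.
Applying C = C₀e^(−kt): 25.28 × 0.1193 = 3.015 mg/L.

3.01 mg/L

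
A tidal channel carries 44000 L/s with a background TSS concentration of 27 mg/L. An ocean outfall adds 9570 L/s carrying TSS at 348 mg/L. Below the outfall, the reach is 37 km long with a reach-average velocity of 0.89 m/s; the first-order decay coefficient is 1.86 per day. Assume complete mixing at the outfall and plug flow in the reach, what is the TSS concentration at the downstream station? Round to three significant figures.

34.5 mg/L

After mixing, C = (44000·27.00 + 9570·348.0) / 53570 = 4518000/53570 = 84.34 mg/L.
Travel time t = 37·1000 / 0.89 = 41570 s = 11.55 h.
After decay, C = 84.34 × e^(−kt) = 84.34 × 0.4086 = 34.46 mg/L.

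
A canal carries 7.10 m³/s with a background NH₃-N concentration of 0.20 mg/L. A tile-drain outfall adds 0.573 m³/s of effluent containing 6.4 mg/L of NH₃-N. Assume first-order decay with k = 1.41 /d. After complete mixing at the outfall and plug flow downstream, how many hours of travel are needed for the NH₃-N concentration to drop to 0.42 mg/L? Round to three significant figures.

7.77 h

Conservation of mass: C = (7.100·0.2000 + 0.5730·6.400) / 7.673 = 5.087/7.673 = 0.6630 mg/L.
0.6630·exp(−k·t) = 0.42 → t = ln(0.6630/0.42)/k = 27970 s = 7.771 h.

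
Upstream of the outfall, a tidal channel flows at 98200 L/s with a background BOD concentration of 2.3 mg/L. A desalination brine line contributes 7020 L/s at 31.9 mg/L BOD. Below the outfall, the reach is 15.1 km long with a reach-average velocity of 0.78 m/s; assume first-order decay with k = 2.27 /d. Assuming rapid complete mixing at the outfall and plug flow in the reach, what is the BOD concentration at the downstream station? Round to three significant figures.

2.57 mg/L

Flow-weighted average: C = (98200·2.300 + 7020·31.90) / 105200 = 449800/105200 = 4.275 mg/L.
Travel time t = 15.1·1000 / 0.78 = 19360 s = 5.377 h.
Applying C = C₀e^(−kt): 4.275 × 0.6013 = 2.571 mg/L.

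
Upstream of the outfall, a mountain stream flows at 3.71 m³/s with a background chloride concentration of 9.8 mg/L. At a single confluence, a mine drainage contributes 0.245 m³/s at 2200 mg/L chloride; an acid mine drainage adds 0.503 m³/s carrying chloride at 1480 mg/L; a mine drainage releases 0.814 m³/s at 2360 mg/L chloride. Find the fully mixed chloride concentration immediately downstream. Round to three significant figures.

615 mg/L

Flow-weighted average: C = (3.710·9.800 + 0.2450·2200 + 0.5030·1480 + 0.8140·2360) / 5.272 = 3241/5.272 = 614.7 mg/L.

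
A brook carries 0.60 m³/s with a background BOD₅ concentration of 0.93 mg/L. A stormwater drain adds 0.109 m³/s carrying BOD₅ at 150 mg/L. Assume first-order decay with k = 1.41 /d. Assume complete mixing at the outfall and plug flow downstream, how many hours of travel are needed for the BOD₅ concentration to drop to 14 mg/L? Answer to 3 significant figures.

Mixed concentration C = ΣQC/ΣQ = (0.6000·0.9300 + 0.1090·150.0) / 0.7090 = 16.91/0.7090 = 23.85 mg/L.
23.85·exp(−k·t) = 14 → t = ln(23.85/14)/k = 32640 s = 9.066 h.

9.07 h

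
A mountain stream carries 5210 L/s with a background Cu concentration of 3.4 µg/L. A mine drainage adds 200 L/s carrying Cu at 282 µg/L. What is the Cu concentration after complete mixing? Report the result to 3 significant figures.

13.7 µg/L

Flow-weighted average: C = (5210·3.400 + 200.0·282.0) / 5410 = 74110/5410 = 13.70 µg/L.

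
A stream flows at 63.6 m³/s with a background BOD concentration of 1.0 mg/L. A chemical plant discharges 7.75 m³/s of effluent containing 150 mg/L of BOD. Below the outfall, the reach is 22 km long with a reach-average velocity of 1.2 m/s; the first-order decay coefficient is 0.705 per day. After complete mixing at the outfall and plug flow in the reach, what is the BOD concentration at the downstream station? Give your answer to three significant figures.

14.8 mg/L

Mixed concentration C = ΣQC/ΣQ = (63.60·1.000 + 7.750·150.0) / 71.35 = 1226/71.35 = 17.18 mg/L.
Travel time t = 22·1000 / 1.2 = 18330 s = 5.093 h.
Decay over the reach: 17.18·exp(−kt) = 17.18·0.8611 = 14.80 mg/L.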